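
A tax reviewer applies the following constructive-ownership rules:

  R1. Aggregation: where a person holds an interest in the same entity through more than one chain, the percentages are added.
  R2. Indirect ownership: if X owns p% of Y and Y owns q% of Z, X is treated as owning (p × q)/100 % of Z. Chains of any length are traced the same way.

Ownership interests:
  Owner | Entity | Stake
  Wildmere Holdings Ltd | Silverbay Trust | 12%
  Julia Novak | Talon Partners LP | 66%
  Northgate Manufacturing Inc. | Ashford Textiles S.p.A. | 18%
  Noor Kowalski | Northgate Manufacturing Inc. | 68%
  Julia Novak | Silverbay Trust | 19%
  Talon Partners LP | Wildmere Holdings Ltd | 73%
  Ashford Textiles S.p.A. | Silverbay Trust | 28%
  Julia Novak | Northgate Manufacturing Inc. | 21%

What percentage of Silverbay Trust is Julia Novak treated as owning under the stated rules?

25.84%

Chain via Talon Partners LP → Wildmere Holdings Ltd (R2): 66% × 73% × 12% = 5.7816% of Silverbay Trust.
Chain via Northgate Manufacturing Inc. → Ashford Textiles S.p.A. (R2): 21% × 18% × 28% = 1.0584% of Silverbay Trust.
Direct interest in Silverbay Trust: 19%.
Aggregating (R1): 5.7816% + 1.0584% + 19% = 25.84%.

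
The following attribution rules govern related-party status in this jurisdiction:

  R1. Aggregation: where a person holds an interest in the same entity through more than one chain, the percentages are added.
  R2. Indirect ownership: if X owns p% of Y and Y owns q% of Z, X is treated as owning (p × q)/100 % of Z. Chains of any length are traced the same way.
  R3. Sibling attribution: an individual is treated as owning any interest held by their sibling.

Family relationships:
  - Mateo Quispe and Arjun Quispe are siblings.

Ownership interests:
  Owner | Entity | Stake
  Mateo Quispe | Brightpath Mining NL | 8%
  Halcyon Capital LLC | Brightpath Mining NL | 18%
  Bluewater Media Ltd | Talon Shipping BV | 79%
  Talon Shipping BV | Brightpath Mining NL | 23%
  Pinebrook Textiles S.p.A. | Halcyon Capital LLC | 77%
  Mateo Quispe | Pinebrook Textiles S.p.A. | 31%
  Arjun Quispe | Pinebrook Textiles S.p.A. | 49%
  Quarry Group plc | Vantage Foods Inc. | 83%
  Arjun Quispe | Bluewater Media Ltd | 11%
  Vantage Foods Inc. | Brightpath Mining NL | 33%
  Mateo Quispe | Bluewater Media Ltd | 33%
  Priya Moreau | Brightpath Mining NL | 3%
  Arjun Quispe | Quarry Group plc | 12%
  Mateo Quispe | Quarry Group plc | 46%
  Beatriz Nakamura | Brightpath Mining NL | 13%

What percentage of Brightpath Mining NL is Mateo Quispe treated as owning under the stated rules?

42.969%

By sibling attribution (R3), Mateo Quispe is treated as also owning Arjun Quispe's interest in Bluewater Media Ltd, giving 33% + 11% = 44%.
By sibling attribution (R3), Mateo Quispe is treated as also owning Arjun Quispe's interest in Pinebrook Textiles S.p.A, giving 31% + 49% = 80%.
By sibling attribution (R3), Mateo Quispe is treated as also owning Arjun Quispe's interest in Quarry Group plc, giving 46% + 12% = 58%.
Chain via Bluewater Media Ltd → Talon Shipping BV (R2): 44% × 79% × 23% = 7.9948% of Brightpath Mining NL.
Chain via Pinebrook Textiles S.p.A. → Halcyon Capital LLC (R2): 80% × 77% × 18% = 11.088% of Brightpath Mining NL.
Chain via Quarry Group plc → Vantage Foods Inc. (R2): 58% × 83% × 33% = 15.8862% of Brightpath Mining NL.
Direct interest in Brightpath Mining NL: 8%.
Aggregating (R1): 7.9948% + 11.088% + 15.8862% + 8% = 42.969%.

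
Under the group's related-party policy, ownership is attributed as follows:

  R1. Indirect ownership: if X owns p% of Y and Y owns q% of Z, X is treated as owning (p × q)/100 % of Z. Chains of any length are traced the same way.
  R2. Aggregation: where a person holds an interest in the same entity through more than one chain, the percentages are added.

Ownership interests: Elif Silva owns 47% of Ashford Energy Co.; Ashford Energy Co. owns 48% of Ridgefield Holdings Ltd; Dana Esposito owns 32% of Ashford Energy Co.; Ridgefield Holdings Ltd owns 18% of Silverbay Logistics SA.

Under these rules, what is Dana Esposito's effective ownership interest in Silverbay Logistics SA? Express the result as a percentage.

2.7648%

Chain via Ashford Energy Co. → Ridgefield Holdings Ltd (R1): 32% × 48% × 18% = 2.7648% of Silverbay Logistics SA.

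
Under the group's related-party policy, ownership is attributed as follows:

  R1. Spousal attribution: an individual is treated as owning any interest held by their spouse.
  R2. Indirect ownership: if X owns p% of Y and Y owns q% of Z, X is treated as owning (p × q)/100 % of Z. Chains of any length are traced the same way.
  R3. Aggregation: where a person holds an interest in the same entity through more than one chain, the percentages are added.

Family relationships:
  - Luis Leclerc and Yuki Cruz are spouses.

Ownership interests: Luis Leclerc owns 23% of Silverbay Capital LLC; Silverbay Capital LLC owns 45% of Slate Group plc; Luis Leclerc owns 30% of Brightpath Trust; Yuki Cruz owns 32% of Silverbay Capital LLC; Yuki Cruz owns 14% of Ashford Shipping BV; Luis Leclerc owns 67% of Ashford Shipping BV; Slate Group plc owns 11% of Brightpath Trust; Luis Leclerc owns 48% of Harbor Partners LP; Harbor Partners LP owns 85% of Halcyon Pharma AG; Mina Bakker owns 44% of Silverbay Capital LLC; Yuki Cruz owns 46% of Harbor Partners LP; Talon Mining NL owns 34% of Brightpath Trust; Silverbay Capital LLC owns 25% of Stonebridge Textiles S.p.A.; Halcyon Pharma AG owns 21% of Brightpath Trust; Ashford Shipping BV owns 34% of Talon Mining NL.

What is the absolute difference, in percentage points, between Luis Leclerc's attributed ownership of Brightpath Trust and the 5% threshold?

By spousal attribution (R1), Luis Leclerc is treated as also owning Yuki Cruz's interest in Harbor Partners LP, giving 48% + 46% = 94%.
By spousal attribution (R1), Luis Leclerc is treated as also owning Yuki Cruz's interest in Silverbay Capital LLC, giving 23% + 32% = 55%.
By spousal attribution (R1), Luis Leclerc is treated as also owning Yuki Cruz's interest in Ashford Shipping BV, giving 67% + 14% = 81%.
Chain via Harbor Partners LP → Halcyon Pharma AG (R2): 94% × 85% × 21% = 16.779% of Brightpath Trust.
Chain via Silverbay Capital LLC → Slate Group plc (R2): 55% × 45% × 11% = 2.7225% of Brightpath Trust.
Chain via Ashford Shipping BV → Talon Mining NL (R2): 81% × 34% × 34% = 9.3636% of Brightpath Trust.
Direct interest in Brightpath Trust: 30%.
Aggregating (R3): 16.779% + 2.7225% + 9.3636% + 30% = 58.8651%.
58.8651% exceeds the 5% threshold by 53.8651 percentage points.

53.8651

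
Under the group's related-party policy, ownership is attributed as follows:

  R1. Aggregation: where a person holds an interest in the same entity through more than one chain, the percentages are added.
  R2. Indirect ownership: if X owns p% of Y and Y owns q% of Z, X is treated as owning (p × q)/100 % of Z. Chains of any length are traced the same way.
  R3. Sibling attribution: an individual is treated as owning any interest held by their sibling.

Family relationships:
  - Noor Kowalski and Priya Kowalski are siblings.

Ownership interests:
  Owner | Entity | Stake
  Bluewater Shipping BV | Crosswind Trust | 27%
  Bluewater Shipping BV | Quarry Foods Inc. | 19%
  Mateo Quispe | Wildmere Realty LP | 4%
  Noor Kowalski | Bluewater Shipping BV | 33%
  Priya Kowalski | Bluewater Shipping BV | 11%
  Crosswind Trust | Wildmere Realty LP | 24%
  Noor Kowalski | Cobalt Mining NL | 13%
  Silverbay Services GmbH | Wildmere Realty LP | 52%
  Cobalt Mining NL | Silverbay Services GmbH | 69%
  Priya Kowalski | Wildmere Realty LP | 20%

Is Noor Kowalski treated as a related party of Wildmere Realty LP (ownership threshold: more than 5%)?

Yes

By sibling attribution (R3), Noor Kowalski is treated as also owning Priya Kowalski's interest in Bluewater Shipping BV, giving 33% + 11% = 44%.
By sibling attribution (R3), Noor Kowalski is treated as owning Priya Kowalski's 20% interest in Wildmere Realty LP.
Chain via Bluewater Shipping BV → Crosswind Trust (R2): 44% × 27% × 24% = 2.8512% of Wildmere Realty LP.
Chain via Cobalt Mining NL → Silverbay Services GmbH (R2): 13% × 69% × 52% = 4.6644% of Wildmere Realty LP.
Direct interest in Wildmere Realty LP: 20%.
Aggregating (R1): 2.8512% + 4.6644% + 20% = 27.5156%.
27.5156% exceeds the 5% threshold, so Noor is a related party to Wildmere Realty LP.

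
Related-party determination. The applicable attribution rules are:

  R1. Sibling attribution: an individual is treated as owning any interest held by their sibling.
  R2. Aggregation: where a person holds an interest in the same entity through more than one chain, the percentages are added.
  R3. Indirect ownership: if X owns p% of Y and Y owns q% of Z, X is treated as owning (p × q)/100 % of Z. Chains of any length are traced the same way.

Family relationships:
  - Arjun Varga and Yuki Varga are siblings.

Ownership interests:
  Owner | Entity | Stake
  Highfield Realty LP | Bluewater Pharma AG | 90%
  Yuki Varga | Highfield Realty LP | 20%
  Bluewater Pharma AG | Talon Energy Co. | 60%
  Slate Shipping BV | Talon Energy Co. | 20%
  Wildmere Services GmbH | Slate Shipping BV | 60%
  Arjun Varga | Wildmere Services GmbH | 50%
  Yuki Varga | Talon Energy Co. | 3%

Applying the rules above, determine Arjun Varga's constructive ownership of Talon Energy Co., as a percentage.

19.8%

By sibling attribution (R1), Arjun Varga is treated as owning Yuki Varga's 20% interest in Highfield Realty LP.
By sibling attribution (R1), Arjun Varga is treated as owning Yuki Varga's 3% interest in Talon Energy Co.
Chain via Wildmere Services GmbH → Slate Shipping BV (R3): 50% × 60% × 20% = 6% of Talon Energy Co.
Chain via Highfield Realty LP → Bluewater Pharma AG (R3): 20% × 90% × 60% = 10.8% of Talon Energy Co.
Direct interest in Talon Energy Co: 3%.
Aggregating (R2): 6% + 10.8% + 3% = 19.8%.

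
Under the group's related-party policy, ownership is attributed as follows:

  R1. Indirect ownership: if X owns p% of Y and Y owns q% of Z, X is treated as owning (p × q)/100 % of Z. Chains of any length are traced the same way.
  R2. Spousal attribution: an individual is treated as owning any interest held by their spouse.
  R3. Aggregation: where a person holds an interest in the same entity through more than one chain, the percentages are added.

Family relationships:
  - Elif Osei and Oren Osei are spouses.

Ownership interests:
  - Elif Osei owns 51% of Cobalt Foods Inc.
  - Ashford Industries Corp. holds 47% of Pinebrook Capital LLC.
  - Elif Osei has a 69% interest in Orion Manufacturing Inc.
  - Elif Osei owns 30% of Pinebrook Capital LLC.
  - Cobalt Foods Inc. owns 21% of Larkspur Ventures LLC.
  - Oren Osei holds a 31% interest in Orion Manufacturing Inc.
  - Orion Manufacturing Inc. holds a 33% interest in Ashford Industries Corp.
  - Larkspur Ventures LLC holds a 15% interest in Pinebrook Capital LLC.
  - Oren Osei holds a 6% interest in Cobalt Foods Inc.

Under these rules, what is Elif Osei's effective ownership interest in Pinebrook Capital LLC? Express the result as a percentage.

47.3055%

By spousal attribution (R2), Elif Osei is treated as also owning Oren Osei's interest in Cobalt Foods Inc, giving 51% + 6% = 57%.
By spousal attribution (R2), Elif Osei is treated as also owning Oren Osei's interest in Orion Manufacturing Inc, giving 69% + 31% = 100%.
Chain via Cobalt Foods Inc. → Larkspur Ventures LLC (R1): 57% × 21% × 15% = 1.7955% of Pinebrook Capital LLC.
Chain via Orion Manufacturing Inc. → Ashford Industries Corp. (R1): 100% × 33% × 47% = 15.51% of Pinebrook Capital LLC.
Direct interest in Pinebrook Capital LLC: 30%.
Aggregating (R3): 1.7955% + 15.51% + 30% = 47.3055%.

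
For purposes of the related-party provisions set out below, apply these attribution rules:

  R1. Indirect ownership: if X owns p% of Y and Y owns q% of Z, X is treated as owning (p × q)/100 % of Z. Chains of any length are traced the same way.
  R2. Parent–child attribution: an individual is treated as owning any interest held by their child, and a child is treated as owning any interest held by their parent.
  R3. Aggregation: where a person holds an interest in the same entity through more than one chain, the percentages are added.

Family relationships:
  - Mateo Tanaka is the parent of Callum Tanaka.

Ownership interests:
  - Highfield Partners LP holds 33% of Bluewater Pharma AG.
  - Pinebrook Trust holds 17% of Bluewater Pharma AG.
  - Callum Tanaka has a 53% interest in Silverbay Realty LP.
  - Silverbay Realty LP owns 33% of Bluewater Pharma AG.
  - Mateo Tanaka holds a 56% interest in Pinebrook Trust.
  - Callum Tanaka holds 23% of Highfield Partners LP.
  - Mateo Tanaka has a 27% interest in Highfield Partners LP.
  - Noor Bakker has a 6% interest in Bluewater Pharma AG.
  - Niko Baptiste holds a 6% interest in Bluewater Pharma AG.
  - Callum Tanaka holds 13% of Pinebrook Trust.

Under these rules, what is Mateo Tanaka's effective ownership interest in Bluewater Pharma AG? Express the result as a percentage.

45.72%

By parent–child attribution (R2), Mateo Tanaka is treated as also owning Callum Tanaka's interest in Highfield Partners LP, giving 27% + 23% = 50%.
By parent–child attribution (R2), Mateo Tanaka is treated as also owning Callum Tanaka's interest in Pinebrook Trust, giving 56% + 13% = 69%.
By parent–child attribution (R2), Mateo Tanaka is treated as owning Callum Tanaka's 53% interest in Silverbay Realty LP.
Chain via Highfield Partners LP (R1): 50% × 33% = 16.5% of Bluewater Pharma AG.
Chain via Pinebrook Trust (R1): 69% × 17% = 11.73% of Bluewater Pharma AG.
Chain via Silverbay Realty LP (R1): 53% × 33% = 17.49% of Bluewater Pharma AG.
Aggregating (R3): 16.5% + 11.73% + 17.49% = 45.72%.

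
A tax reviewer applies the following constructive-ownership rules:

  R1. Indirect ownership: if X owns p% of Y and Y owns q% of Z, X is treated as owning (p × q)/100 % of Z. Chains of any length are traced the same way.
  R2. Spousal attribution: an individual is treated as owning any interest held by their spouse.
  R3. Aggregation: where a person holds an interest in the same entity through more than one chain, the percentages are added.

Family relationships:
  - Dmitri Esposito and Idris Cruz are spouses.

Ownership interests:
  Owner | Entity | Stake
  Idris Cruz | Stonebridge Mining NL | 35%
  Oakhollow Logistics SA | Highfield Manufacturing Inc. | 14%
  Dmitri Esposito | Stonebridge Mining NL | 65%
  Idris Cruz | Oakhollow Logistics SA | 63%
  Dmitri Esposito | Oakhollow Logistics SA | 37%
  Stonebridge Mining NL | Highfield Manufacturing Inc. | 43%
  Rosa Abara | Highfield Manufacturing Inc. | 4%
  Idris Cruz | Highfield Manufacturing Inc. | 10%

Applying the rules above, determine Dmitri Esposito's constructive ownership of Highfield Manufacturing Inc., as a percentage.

By spousal attribution (R2), Dmitri Esposito is treated as also owning Idris Cruz's interest in Oakhollow Logistics SA, giving 37% + 63% = 100%.
By spousal attribution (R2), Dmitri Esposito is treated as also owning Idris Cruz's interest in Stonebridge Mining NL, giving 65% + 35% = 100%.
By spousal attribution (R2), Dmitri Esposito is treated as owning Idris Cruz's 10% interest in Highfield Manufacturing Inc.
Chain via Oakhollow Logistics SA (R1): 100% × 14% = 14% of Highfield Manufacturing Inc.
Chain via Stonebridge Mining NL (R1): 100% × 43% = 43% of Highfield Manufacturing Inc.
Direct interest in Highfield Manufacturing Inc: 10%.
Aggregating (R3): 14% + 43% + 10% = 67%.

67%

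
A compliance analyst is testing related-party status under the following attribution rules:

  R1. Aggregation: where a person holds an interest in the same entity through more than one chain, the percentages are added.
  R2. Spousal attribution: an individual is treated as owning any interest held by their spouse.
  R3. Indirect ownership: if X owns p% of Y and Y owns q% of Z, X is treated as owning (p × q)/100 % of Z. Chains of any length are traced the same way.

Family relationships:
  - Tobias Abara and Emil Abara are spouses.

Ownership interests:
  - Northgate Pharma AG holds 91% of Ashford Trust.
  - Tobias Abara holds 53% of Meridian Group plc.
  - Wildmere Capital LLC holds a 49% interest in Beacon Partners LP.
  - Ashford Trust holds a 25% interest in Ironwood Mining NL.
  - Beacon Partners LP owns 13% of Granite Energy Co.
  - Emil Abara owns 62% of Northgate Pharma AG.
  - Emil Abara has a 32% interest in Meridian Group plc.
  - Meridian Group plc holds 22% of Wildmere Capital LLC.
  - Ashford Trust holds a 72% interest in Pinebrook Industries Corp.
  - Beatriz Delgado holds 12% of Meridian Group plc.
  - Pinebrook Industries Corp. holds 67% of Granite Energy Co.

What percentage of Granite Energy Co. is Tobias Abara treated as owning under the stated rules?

28.408198%

By spousal attribution (R2), Tobias Abara is treated as also owning Emil Abara's interest in Meridian Group plc, giving 53% + 32% = 85%.
By spousal attribution (R2), Tobias Abara is treated as owning Emil Abara's 62% interest in Northgate Pharma AG.
Chain via Meridian Group plc → Wildmere Capital LLC → Beacon Partners LP (R3): 85% × 22% × 49% × 13% = 1.19119% of Granite Energy Co.
Chain via Northgate Pharma AG → Ashford Trust → Pinebrook Industries Corp. (R3): 62% × 91% × 72% × 67% = 27.217008% of Granite Energy Co.
Aggregating (R1): 1.19119% + 27.217008% = 28.408198%.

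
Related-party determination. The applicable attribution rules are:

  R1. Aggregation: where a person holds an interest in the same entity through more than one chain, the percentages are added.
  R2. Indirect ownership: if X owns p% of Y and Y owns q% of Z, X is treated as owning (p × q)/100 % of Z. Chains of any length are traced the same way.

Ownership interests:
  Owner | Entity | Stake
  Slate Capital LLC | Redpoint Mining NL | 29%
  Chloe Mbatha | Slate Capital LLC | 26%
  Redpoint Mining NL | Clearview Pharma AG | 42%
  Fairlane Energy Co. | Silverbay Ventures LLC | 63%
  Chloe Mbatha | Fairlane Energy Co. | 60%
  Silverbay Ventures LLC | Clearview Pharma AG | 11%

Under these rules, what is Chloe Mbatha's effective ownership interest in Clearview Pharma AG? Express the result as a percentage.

Chain via Slate Capital LLC → Redpoint Mining NL (R2): 26% × 29% × 42% = 3.1668% of Clearview Pharma AG.
Chain via Fairlane Energy Co. → Silverbay Ventures LLC (R2): 60% × 63% × 11% = 4.158% of Clearview Pharma AG.
Aggregating (R1): 3.1668% + 4.158% = 7.3248%.

7.3248%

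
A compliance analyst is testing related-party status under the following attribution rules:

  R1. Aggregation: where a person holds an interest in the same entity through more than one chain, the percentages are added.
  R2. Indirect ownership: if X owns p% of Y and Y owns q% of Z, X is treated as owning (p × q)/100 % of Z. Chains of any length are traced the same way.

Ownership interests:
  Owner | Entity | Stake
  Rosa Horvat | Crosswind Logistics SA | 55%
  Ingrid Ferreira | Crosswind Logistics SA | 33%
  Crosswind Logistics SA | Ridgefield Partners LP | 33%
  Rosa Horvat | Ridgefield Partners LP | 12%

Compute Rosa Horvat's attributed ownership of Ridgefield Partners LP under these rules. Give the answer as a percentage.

Chain via Crosswind Logistics SA (R2): 55% × 33% = 18.15% of Ridgefield Partners LP.
Direct interest in Ridgefield Partners LP: 12%.
Aggregating (R1): 18.15% + 12% = 30.15%.

30.15%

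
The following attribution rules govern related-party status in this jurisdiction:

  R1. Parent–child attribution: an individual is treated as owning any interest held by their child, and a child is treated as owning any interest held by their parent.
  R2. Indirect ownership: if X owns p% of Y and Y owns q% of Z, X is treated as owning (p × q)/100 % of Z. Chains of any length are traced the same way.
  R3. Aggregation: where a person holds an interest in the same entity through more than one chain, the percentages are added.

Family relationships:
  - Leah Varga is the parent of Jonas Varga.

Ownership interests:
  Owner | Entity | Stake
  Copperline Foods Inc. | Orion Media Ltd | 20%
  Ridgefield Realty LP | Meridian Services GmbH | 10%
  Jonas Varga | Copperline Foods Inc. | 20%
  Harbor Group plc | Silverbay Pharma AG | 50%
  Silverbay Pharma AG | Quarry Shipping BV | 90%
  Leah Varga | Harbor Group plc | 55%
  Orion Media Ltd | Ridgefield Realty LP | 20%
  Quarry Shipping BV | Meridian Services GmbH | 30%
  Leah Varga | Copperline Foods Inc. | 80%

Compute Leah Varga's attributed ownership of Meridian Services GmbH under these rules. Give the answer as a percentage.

7.825%

By parent–child attribution (R1), Leah Varga is treated as also owning Jonas Varga's interest in Copperline Foods Inc, giving 80% + 20% = 100%.
Chain via Copperline Foods Inc. → Orion Media Ltd → Ridgefield Realty LP (R2): 100% × 20% × 20% × 10% = 0.4% of Meridian Services GmbH.
Chain via Harbor Group plc → Silverbay Pharma AG → Quarry Shipping BV (R2): 55% × 50% × 90% × 30% = 7.425% of Meridian Services GmbH.
Aggregating (R3): 0.4% + 7.425% = 7.825%.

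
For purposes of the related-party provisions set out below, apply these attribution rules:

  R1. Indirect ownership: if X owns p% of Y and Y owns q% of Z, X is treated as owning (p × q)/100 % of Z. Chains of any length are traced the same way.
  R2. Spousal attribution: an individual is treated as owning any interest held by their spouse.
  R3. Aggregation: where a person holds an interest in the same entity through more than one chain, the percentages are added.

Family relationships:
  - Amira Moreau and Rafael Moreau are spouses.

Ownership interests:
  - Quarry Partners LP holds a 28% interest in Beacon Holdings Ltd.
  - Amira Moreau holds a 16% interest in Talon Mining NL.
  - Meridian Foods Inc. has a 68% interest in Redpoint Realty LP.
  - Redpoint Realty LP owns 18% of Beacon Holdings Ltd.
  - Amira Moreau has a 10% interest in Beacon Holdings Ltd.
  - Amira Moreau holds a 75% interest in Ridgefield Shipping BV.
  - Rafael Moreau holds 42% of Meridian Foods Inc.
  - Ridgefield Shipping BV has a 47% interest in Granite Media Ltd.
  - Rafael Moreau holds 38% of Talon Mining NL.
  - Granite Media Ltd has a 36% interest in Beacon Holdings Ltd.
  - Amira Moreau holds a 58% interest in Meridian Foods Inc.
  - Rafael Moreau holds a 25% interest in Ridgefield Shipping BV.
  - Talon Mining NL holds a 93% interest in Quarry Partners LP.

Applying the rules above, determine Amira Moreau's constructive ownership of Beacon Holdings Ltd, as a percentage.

53.2216%

By spousal attribution (R2), Amira Moreau is treated as also owning Rafael Moreau's interest in Ridgefield Shipping BV, giving 75% + 25% = 100%.
By spousal attribution (R2), Amira Moreau is treated as also owning Rafael Moreau's interest in Meridian Foods Inc, giving 58% + 42% = 100%.
By spousal attribution (R2), Amira Moreau is treated as also owning Rafael Moreau's interest in Talon Mining NL, giving 16% + 38% = 54%.
Chain via Ridgefield Shipping BV → Granite Media Ltd (R1): 100% × 47% × 36% = 16.92% of Beacon Holdings Ltd.
Chain via Meridian Foods Inc. → Redpoint Realty LP (R1): 100% × 68% × 18% = 12.24% of Beacon Holdings Ltd.
Chain via Talon Mining NL → Quarry Partners LP (R1): 54% × 93% × 28% = 14.0616% of Beacon Holdings Ltd.
Direct interest in Beacon Holdings Ltd: 10%.
Aggregating (R3): 16.92% + 12.24% + 14.0616% + 10% = 53.2216%.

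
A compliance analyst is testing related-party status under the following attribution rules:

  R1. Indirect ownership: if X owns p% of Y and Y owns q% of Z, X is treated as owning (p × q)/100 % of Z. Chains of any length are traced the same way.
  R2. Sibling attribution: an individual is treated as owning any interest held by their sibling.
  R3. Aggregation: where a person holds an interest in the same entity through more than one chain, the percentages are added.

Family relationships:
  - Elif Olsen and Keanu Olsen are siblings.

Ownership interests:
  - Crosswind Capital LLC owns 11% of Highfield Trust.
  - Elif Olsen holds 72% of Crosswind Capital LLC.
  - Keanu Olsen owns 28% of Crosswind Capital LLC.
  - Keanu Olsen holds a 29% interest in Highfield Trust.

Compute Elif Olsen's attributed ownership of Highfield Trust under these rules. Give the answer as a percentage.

40%

By sibling attribution (R2), Elif Olsen is treated as also owning Keanu Olsen's interest in Crosswind Capital LLC, giving 72% + 28% = 100%.
By sibling attribution (R2), Elif Olsen is treated as owning Keanu Olsen's 29% interest in Highfield Trust.
Chain via Crosswind Capital LLC (R1): 100% × 11% = 11% of Highfield Trust.
Direct interest in Highfield Trust: 29%.
Aggregating (R3): 11% + 29% = 40%.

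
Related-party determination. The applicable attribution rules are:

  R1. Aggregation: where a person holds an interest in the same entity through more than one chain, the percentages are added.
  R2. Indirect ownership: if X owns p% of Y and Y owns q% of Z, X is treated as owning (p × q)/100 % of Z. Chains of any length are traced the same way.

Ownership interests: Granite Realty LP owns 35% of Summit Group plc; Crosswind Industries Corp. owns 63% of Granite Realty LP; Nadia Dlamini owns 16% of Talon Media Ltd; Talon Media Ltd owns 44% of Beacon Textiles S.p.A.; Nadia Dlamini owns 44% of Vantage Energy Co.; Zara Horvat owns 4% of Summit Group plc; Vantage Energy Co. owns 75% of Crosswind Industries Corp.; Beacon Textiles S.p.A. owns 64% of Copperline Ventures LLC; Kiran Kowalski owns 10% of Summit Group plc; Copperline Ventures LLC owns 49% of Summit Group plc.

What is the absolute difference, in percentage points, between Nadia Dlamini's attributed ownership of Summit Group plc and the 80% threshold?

Chain via Vantage Energy Co. → Crosswind Industries Corp. → Granite Realty LP (R2): 44% × 75% × 63% × 35% = 7.2765% of Summit Group plc.
Chain via Talon Media Ltd → Beacon Textiles S.p.A. → Copperline Ventures LLC (R2): 16% × 44% × 64% × 49% = 2.207744% of Summit Group plc.
Aggregating (R1): 7.2765% + 2.207744% = 9.484244%.
9.484244% falls short of the 80% threshold by 70.515756 percentage points.

70.515756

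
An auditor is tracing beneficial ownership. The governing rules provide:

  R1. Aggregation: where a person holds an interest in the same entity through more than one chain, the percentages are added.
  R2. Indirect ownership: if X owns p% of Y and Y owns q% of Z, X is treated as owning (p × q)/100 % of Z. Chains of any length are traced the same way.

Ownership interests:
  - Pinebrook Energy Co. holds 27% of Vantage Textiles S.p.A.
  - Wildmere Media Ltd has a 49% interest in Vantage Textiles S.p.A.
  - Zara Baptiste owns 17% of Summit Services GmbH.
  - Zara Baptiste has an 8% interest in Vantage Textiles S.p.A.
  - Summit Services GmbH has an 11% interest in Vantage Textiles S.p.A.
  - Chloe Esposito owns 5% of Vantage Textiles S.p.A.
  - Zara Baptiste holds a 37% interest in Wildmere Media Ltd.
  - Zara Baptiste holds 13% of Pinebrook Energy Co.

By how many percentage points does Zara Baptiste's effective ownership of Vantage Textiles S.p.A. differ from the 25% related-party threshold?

Chain via Pinebrook Energy Co. (R2): 13% × 27% = 3.51% of Vantage Textiles S.p.A.
Chain via Wildmere Media Ltd (R2): 37% × 49% = 18.13% of Vantage Textiles S.p.A.
Chain via Summit Services GmbH (R2): 17% × 11% = 1.87% of Vantage Textiles S.p.A.
Direct interest in Vantage Textiles S.p.A: 8%.
Aggregating (R1): 3.51% + 18.13% + 1.87% + 8% = 31.51%.
31.51% exceeds the 25% threshold by 6.51 percentage points.

6.51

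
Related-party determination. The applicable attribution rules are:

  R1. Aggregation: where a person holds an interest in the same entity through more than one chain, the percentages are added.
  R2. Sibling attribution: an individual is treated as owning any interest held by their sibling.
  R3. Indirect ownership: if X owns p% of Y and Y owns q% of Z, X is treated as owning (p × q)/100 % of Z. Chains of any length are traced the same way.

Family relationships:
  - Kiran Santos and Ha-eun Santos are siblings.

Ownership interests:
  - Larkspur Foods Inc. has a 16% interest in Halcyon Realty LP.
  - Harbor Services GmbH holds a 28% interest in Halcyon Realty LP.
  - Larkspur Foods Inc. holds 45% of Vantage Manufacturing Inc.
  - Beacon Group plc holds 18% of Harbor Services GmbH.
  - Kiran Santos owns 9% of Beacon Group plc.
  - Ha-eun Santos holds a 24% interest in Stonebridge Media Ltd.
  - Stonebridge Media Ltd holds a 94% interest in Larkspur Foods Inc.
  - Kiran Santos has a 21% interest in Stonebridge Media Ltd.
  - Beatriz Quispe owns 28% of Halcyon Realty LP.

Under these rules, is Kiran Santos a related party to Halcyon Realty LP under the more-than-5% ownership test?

By sibling attribution (R2), Kiran Santos is treated as also owning Ha-eun Santos's interest in Stonebridge Media Ltd, giving 21% + 24% = 45%.
Chain via Stonebridge Media Ltd → Larkspur Foods Inc. (R3): 45% × 94% × 16% = 6.768% of Halcyon Realty LP.
Chain via Beacon Group plc → Harbor Services GmbH (R3): 9% × 18% × 28% = 0.4536% of Halcyon Realty LP.
Aggregating (R1): 6.768% + 0.4536% = 7.2216%.
7.2216% exceeds the 5% threshold, so Kiran is a related party to Halcyon Realty LP.

Yes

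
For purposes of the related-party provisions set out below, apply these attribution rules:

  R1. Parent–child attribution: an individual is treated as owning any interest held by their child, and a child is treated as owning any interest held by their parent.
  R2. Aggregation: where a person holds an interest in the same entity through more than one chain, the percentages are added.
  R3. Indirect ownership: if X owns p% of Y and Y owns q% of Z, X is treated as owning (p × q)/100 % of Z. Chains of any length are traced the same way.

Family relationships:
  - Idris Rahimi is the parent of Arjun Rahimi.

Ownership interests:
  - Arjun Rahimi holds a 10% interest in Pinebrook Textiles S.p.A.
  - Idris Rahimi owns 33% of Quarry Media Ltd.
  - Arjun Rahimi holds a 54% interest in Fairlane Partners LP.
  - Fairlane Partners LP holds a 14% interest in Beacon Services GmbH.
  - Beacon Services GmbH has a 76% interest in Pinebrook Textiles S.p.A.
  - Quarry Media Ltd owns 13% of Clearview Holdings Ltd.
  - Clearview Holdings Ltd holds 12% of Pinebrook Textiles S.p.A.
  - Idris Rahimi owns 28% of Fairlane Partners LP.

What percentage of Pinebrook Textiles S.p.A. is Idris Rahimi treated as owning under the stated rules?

By parent–child attribution (R1), Idris Rahimi is treated as also owning Arjun Rahimi's interest in Fairlane Partners LP, giving 28% + 54% = 82%.
By parent–child attribution (R1), Idris Rahimi is treated as owning Arjun Rahimi's 10% interest in Pinebrook Textiles S.p.A.
Chain via Fairlane Partners LP → Beacon Services GmbH (R3): 82% × 14% × 76% = 8.7248% of Pinebrook Textiles S.p.A.
Chain via Quarry Media Ltd → Clearview Holdings Ltd (R3): 33% × 13% × 12% = 0.5148% of Pinebrook Textiles S.p.A.
Direct interest in Pinebrook Textiles S.p.A: 10%.
Aggregating (R2): 8.7248% + 0.5148% + 10% = 19.2396%.

19.2396%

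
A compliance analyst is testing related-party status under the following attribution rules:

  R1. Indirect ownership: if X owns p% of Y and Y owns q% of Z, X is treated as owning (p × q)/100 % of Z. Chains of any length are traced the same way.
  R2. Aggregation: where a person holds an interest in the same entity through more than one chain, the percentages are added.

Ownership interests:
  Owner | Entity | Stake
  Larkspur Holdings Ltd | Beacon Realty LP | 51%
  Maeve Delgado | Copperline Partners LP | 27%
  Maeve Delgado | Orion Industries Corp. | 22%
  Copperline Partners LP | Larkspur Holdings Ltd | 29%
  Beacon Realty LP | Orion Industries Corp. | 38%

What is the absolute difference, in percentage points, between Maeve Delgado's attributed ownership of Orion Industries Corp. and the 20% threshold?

Chain via Copperline Partners LP → Larkspur Holdings Ltd → Beacon Realty LP (R1): 27% × 29% × 51% × 38% = 1.517454% of Orion Industries Corp.
Direct interest in Orion Industries Corp: 22%.
Aggregating (R2): 1.517454% + 22% = 23.517454%.
23.517454% exceeds the 20% threshold by 3.517454 percentage points.

3.517454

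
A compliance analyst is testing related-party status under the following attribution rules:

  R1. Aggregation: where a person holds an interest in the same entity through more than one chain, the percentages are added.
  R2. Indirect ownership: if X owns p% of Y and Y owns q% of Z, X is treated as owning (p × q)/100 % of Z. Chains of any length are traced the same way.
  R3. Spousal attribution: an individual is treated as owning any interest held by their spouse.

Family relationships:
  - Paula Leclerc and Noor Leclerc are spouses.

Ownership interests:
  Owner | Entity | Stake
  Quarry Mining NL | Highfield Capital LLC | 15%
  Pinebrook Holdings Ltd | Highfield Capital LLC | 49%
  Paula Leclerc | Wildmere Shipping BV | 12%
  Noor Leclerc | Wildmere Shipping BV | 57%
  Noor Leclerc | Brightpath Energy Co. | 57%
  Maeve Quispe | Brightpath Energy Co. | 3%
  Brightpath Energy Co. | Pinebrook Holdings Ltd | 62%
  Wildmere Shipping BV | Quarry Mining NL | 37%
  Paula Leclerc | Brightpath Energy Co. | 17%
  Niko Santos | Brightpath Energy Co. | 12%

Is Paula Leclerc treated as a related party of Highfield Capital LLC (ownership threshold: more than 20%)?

Yes

By spousal attribution (R3), Paula Leclerc is treated as also owning Noor Leclerc's interest in Wildmere Shipping BV, giving 12% + 57% = 69%.
By spousal attribution (R3), Paula Leclerc is treated as also owning Noor Leclerc's interest in Brightpath Energy Co, giving 17% + 57% = 74%.
Chain via Wildmere Shipping BV → Quarry Mining NL (R2): 69% × 37% × 15% = 3.8295% of Highfield Capital LLC.
Chain via Brightpath Energy Co. → Pinebrook Holdings Ltd (R2): 74% × 62% × 49% = 22.4812% of Highfield Capital LLC.
Aggregating (R1): 3.8295% + 22.4812% = 26.3107%.
26.3107% exceeds the 20% threshold, so Paula is a related party to Highfield Capital LLC.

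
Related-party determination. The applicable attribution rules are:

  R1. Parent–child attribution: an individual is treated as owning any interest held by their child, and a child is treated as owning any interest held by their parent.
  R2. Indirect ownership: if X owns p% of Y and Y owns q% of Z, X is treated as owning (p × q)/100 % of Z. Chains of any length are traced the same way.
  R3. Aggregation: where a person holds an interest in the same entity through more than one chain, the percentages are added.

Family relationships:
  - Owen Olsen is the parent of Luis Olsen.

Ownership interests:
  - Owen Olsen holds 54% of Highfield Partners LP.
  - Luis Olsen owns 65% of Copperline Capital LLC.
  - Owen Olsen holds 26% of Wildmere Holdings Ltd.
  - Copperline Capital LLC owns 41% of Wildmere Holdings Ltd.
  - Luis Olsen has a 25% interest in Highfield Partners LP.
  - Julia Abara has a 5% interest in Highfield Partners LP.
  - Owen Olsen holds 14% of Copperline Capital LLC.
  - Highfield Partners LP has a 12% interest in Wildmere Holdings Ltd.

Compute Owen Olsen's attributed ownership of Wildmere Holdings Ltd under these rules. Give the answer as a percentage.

By parent–child attribution (R1), Owen Olsen is treated as also owning Luis Olsen's interest in Highfield Partners LP, giving 54% + 25% = 79%.
By parent–child attribution (R1), Owen Olsen is treated as also owning Luis Olsen's interest in Copperline Capital LLC, giving 14% + 65% = 79%.
Chain via Highfield Partners LP (R2): 79% × 12% = 9.48% of Wildmere Holdings Ltd.
Chain via Copperline Capital LLC (R2): 79% × 41% = 32.39% of Wildmere Holdings Ltd.
Direct interest in Wildmere Holdings Ltd: 26%.
Aggregating (R3): 9.48% + 32.39% + 26% = 67.87%.

67.87%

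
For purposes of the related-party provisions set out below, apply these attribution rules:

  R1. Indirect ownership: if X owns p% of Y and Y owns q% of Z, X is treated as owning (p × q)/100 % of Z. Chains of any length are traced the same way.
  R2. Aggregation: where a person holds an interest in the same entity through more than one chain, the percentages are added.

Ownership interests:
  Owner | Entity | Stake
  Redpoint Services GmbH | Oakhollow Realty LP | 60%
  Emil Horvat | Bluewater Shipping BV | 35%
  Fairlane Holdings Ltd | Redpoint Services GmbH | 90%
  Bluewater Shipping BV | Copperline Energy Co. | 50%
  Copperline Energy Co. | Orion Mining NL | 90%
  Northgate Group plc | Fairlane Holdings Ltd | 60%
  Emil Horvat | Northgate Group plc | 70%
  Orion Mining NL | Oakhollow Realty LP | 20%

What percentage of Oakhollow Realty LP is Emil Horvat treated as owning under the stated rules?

Chain via Northgate Group plc → Fairlane Holdings Ltd → Redpoint Services GmbH (R1): 70% × 60% × 90% × 60% = 22.68% of Oakhollow Realty LP.
Chain via Bluewater Shipping BV → Copperline Energy Co. → Orion Mining NL (R1): 35% × 50% × 90% × 20% = 3.15% of Oakhollow Realty LP.
Aggregating (R2): 22.68% + 3.15% = 25.83%.

25.83%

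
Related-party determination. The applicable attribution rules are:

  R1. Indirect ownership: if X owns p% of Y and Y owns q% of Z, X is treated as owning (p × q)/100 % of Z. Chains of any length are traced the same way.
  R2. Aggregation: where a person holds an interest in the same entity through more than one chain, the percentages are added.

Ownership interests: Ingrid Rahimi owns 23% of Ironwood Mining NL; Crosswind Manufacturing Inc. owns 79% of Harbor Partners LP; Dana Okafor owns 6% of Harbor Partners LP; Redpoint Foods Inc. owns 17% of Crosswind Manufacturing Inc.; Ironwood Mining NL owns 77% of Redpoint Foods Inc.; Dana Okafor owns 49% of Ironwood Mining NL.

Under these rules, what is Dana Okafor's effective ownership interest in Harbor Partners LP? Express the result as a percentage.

Chain via Ironwood Mining NL → Redpoint Foods Inc. → Crosswind Manufacturing Inc. (R1): 49% × 77% × 17% × 79% = 5.067139% of Harbor Partners LP.
Direct interest in Harbor Partners LP: 6%.
Aggregating (R2): 5.067139% + 6% = 11.067139%.

11.067139%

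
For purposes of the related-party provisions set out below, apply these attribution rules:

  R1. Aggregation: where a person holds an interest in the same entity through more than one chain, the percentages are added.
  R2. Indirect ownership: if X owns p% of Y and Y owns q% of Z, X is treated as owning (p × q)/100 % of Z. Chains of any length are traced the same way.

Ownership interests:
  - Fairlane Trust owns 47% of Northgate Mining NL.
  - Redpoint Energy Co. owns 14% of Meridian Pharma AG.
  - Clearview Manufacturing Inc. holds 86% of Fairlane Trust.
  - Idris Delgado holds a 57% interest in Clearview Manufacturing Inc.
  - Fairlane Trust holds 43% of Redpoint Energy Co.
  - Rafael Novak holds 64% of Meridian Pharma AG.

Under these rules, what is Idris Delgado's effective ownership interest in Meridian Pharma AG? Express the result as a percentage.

Chain via Clearview Manufacturing Inc. → Fairlane Trust → Redpoint Energy Co. (R2): 57% × 86% × 43% × 14% = 2.951004% of Meridian Pharma AG.

2.951004%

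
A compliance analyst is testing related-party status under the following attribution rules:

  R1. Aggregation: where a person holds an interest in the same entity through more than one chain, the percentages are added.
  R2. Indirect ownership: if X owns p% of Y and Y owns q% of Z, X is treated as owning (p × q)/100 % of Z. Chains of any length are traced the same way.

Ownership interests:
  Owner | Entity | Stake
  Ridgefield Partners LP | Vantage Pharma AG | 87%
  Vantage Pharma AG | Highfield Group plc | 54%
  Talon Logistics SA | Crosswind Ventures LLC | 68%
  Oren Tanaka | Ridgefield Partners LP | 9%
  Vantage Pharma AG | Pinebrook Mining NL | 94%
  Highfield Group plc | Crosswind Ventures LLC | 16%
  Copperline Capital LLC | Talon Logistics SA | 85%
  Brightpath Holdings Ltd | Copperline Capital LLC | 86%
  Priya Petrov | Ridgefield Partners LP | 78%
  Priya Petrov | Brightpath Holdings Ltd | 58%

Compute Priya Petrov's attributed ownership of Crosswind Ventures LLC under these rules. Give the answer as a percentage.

Chain via Brightpath Holdings Ltd → Copperline Capital LLC → Talon Logistics SA (R2): 58% × 86% × 85% × 68% = 28.83064% of Crosswind Ventures LLC.
Chain via Ridgefield Partners LP → Vantage Pharma AG → Highfield Group plc (R2): 78% × 87% × 54% × 16% = 5.863104% of Crosswind Ventures LLC.
Aggregating (R1): 28.83064% + 5.863104% = 34.693744%.

34.693744%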